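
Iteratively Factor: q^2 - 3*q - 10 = (q + 2)*(q - 5)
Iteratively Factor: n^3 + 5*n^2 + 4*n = (n + 1)*(n^2 + 4*n) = n*(n + 1)*(n + 4)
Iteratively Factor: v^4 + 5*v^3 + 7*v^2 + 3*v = (v + 1)*(v^3 + 4*v^2 + 3*v) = (v + 1)*(v + 3)*(v^2 + v) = (v + 1)^2*(v + 3)*(v)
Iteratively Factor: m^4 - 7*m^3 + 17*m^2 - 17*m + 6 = (m - 3)*(m^3 - 4*m^2 + 5*m - 2) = (m - 3)*(m - 2)*(m^2 - 2*m + 1) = (m - 3)*(m - 2)*(m - 1)*(m - 1)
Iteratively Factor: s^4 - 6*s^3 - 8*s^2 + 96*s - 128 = (s + 4)*(s^3 - 10*s^2 + 32*s - 32) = (s - 2)*(s + 4)*(s^2 - 8*s + 16) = (s - 4)*(s - 2)*(s + 4)*(s - 4)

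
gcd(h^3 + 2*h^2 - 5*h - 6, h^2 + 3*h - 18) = 1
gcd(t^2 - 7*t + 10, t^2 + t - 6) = t - 2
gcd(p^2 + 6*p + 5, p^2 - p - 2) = p + 1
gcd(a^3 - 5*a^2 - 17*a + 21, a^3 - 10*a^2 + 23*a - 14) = a^2 - 8*a + 7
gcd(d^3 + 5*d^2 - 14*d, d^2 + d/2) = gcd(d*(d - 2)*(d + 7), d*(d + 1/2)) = d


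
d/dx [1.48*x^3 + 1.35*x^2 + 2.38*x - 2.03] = 4.44*x^2 + 2.7*x + 2.38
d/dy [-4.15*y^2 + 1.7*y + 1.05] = 1.7 - 8.3*y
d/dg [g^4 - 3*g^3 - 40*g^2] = g*(4*g^2 - 9*g - 80)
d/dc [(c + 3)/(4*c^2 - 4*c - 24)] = (c^2 - c - (c + 3)*(2*c - 1) - 6)/(4*(-c^2 + c + 6)^2)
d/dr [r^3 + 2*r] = 3*r^2 + 2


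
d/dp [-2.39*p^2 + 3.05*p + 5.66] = 3.05 - 4.78*p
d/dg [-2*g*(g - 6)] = 12 - 4*g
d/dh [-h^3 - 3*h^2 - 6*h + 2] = -3*h^2 - 6*h - 6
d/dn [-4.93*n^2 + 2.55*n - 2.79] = 2.55 - 9.86*n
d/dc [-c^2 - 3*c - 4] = -2*c - 3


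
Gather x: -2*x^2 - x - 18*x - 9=-2*x^2 - 19*x - 9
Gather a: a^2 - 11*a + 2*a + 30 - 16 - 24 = a^2 - 9*a - 10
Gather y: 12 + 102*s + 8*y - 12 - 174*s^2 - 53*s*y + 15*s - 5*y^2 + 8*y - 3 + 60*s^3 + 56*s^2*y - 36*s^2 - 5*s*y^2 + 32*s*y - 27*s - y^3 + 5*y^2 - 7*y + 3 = 60*s^3 - 210*s^2 - 5*s*y^2 + 90*s - y^3 + y*(56*s^2 - 21*s + 9)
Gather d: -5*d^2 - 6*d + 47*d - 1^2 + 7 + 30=-5*d^2 + 41*d + 36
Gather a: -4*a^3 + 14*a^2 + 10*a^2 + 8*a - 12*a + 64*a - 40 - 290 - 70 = -4*a^3 + 24*a^2 + 60*a - 400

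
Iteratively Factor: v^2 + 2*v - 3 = (v + 3)*(v - 1)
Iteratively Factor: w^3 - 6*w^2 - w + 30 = (w + 2)*(w^2 - 8*w + 15) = (w - 5)*(w + 2)*(w - 3)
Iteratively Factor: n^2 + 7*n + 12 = (n + 4)*(n + 3)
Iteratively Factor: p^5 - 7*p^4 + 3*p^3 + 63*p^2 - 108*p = (p - 3)*(p^4 - 4*p^3 - 9*p^2 + 36*p) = (p - 4)*(p - 3)*(p^3 - 9*p) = (p - 4)*(p - 3)^2*(p^2 + 3*p) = (p - 4)*(p - 3)^2*(p + 3)*(p)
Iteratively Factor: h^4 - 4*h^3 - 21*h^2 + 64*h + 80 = (h - 5)*(h^3 + h^2 - 16*h - 16) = (h - 5)*(h + 1)*(h^2 - 16) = (h - 5)*(h - 4)*(h + 1)*(h + 4)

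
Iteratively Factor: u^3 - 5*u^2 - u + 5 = (u - 1)*(u^2 - 4*u - 5) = (u - 5)*(u - 1)*(u + 1)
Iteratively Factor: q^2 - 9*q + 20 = (q - 4)*(q - 5)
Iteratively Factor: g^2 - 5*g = (g)*(g - 5)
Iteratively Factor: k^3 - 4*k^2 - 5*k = (k + 1)*(k^2 - 5*k) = k*(k + 1)*(k - 5)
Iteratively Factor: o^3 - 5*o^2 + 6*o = (o - 3)*(o^2 - 2*o) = o*(o - 3)*(o - 2)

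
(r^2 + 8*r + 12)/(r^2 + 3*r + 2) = (r + 6)/(r + 1)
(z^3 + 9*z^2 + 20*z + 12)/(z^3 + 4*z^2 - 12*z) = (z^2 + 3*z + 2)/(z*(z - 2))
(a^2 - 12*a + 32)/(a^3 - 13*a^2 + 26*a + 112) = (a - 4)/(a^2 - 5*a - 14)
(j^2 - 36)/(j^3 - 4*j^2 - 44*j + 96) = (j - 6)/(j^2 - 10*j + 16)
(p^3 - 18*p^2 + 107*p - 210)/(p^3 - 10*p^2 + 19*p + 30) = (p - 7)/(p + 1)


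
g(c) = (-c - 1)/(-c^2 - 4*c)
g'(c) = (-c - 1)*(2*c + 4)/(-c^2 - 4*c)^2 - 1/(-c^2 - 4*c)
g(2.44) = 0.22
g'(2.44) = -0.06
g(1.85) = 0.26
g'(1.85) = -0.09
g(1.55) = 0.30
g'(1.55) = -0.13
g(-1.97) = 0.24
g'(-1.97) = -0.25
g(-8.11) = -0.21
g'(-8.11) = -0.05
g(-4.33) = -2.33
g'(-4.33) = -6.90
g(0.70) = 0.52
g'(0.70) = -0.54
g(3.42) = 0.17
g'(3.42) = -0.03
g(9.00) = 0.09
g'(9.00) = -0.00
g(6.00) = 0.12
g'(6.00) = -0.01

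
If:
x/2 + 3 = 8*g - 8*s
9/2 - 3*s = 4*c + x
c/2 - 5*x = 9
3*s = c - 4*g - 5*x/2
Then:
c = 270/247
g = 8649/9880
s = 1497/2470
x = -2088/1235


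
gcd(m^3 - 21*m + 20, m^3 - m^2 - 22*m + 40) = m^2 + m - 20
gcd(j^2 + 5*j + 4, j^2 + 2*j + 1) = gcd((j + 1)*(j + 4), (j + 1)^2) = j + 1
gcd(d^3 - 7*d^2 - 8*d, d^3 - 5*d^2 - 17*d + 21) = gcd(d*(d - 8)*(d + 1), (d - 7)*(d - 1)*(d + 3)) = 1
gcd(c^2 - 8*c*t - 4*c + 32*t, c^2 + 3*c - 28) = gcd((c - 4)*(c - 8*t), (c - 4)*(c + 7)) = c - 4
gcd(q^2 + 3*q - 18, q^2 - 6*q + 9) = q - 3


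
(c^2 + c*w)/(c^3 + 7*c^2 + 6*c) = (c + w)/(c^2 + 7*c + 6)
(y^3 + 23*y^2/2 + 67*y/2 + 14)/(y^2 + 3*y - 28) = (y^2 + 9*y/2 + 2)/(y - 4)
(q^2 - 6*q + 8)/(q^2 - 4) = (q - 4)/(q + 2)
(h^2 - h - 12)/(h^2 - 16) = (h + 3)/(h + 4)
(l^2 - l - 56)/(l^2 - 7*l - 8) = (l + 7)/(l + 1)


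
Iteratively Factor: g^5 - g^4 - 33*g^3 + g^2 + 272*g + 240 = (g - 5)*(g^4 + 4*g^3 - 13*g^2 - 64*g - 48) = (g - 5)*(g - 4)*(g^3 + 8*g^2 + 19*g + 12) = (g - 5)*(g - 4)*(g + 3)*(g^2 + 5*g + 4) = (g - 5)*(g - 4)*(g + 3)*(g + 4)*(g + 1)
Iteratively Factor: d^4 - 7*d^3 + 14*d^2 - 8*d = (d)*(d^3 - 7*d^2 + 14*d - 8) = d*(d - 4)*(d^2 - 3*d + 2) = d*(d - 4)*(d - 2)*(d - 1)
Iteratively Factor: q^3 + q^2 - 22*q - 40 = (q + 2)*(q^2 - q - 20) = (q + 2)*(q + 4)*(q - 5)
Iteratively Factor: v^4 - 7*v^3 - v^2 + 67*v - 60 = (v - 1)*(v^3 - 6*v^2 - 7*v + 60) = (v - 5)*(v - 1)*(v^2 - v - 12) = (v - 5)*(v - 4)*(v - 1)*(v + 3)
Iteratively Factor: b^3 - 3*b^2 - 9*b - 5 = (b + 1)*(b^2 - 4*b - 5) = (b + 1)^2*(b - 5)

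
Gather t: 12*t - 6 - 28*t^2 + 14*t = -28*t^2 + 26*t - 6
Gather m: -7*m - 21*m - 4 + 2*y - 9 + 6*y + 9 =-28*m + 8*y - 4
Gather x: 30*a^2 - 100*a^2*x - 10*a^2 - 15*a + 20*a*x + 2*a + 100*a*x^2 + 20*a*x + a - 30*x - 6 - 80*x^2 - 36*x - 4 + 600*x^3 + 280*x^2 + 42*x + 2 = 20*a^2 - 12*a + 600*x^3 + x^2*(100*a + 200) + x*(-100*a^2 + 40*a - 24) - 8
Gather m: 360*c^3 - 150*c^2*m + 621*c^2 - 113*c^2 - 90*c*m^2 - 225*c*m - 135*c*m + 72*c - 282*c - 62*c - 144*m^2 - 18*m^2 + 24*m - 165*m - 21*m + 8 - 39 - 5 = 360*c^3 + 508*c^2 - 272*c + m^2*(-90*c - 162) + m*(-150*c^2 - 360*c - 162) - 36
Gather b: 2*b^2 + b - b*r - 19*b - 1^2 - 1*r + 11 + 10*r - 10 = 2*b^2 + b*(-r - 18) + 9*r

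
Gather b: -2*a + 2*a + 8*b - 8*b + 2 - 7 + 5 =0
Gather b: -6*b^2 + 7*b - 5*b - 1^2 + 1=-6*b^2 + 2*b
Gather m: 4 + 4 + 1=9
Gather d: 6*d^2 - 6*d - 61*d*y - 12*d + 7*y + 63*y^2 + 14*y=6*d^2 + d*(-61*y - 18) + 63*y^2 + 21*y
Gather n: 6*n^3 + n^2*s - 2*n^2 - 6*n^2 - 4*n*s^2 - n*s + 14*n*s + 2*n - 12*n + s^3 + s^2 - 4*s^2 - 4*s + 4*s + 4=6*n^3 + n^2*(s - 8) + n*(-4*s^2 + 13*s - 10) + s^3 - 3*s^2 + 4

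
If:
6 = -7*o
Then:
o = -6/7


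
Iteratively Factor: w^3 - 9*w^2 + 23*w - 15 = (w - 1)*(w^2 - 8*w + 15) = (w - 5)*(w - 1)*(w - 3)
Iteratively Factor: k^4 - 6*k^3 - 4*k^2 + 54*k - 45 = (k - 3)*(k^3 - 3*k^2 - 13*k + 15) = (k - 3)*(k - 1)*(k^2 - 2*k - 15) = (k - 3)*(k - 1)*(k + 3)*(k - 5)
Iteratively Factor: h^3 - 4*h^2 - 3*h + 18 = (h + 2)*(h^2 - 6*h + 9) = (h - 3)*(h + 2)*(h - 3)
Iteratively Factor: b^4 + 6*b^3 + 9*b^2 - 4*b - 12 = (b + 2)*(b^3 + 4*b^2 + b - 6) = (b - 1)*(b + 2)*(b^2 + 5*b + 6) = (b - 1)*(b + 2)^2*(b + 3)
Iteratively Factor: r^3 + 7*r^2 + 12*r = (r)*(r^2 + 7*r + 12) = r*(r + 3)*(r + 4)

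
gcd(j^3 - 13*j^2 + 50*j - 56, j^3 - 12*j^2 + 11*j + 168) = j - 7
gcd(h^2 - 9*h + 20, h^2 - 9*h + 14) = 1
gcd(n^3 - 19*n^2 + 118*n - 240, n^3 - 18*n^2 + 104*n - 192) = n^2 - 14*n + 48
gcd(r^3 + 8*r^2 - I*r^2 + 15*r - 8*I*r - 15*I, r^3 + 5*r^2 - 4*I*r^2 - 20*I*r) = r + 5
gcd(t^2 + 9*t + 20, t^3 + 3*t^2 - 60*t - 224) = t + 4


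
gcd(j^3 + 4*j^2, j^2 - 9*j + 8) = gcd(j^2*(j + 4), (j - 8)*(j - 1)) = 1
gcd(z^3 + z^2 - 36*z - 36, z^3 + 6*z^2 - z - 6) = z^2 + 7*z + 6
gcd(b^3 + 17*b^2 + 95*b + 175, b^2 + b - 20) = b + 5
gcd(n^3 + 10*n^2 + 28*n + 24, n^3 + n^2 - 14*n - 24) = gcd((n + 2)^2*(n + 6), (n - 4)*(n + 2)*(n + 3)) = n + 2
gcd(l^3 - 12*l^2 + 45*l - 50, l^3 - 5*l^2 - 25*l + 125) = l^2 - 10*l + 25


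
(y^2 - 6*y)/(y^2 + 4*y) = (y - 6)/(y + 4)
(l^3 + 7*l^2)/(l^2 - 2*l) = l*(l + 7)/(l - 2)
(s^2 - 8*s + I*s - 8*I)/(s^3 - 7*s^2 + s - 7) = (s - 8)/(s^2 - s*(7 + I) + 7*I)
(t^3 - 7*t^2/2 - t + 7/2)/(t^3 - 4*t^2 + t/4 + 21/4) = 2*(t - 1)/(2*t - 3)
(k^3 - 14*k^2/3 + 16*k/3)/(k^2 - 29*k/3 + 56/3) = k*(k - 2)/(k - 7)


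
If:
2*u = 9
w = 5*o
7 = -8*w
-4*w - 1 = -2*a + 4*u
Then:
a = 31/4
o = -7/40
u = 9/2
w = -7/8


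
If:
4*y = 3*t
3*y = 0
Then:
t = 0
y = 0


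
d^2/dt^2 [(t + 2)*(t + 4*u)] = 2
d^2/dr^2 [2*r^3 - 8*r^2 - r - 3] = 12*r - 16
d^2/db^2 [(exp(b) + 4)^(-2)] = 4*(exp(b) - 2)*exp(b)/(exp(b) + 4)^4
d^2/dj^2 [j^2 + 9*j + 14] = 2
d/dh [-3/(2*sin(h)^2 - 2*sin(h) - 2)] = 3*(2*sin(h) - 1)*cos(h)/(2*(sin(h) + cos(h)^2)^2)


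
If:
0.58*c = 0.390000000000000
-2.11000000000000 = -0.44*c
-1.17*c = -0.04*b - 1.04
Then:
No Solution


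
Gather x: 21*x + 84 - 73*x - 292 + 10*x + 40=-42*x - 168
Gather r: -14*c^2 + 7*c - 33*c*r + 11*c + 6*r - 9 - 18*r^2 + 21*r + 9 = -14*c^2 + 18*c - 18*r^2 + r*(27 - 33*c)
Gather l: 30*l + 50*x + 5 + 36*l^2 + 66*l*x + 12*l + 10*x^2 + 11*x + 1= 36*l^2 + l*(66*x + 42) + 10*x^2 + 61*x + 6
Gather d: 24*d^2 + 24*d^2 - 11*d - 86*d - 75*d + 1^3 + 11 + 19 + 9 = 48*d^2 - 172*d + 40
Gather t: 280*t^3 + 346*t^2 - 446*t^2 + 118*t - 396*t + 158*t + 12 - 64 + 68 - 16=280*t^3 - 100*t^2 - 120*t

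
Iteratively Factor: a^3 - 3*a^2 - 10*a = (a + 2)*(a^2 - 5*a) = a*(a + 2)*(a - 5)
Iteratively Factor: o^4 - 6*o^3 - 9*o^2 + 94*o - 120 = (o - 5)*(o^3 - o^2 - 14*o + 24) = (o - 5)*(o - 2)*(o^2 + o - 12) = (o - 5)*(o - 3)*(o - 2)*(o + 4)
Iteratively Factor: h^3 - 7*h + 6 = (h - 1)*(h^2 + h - 6) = (h - 2)*(h - 1)*(h + 3)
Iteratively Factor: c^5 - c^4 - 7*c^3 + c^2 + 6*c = (c - 1)*(c^4 - 7*c^2 - 6*c) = (c - 3)*(c - 1)*(c^3 + 3*c^2 + 2*c) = c*(c - 3)*(c - 1)*(c^2 + 3*c + 2) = c*(c - 3)*(c - 1)*(c + 2)*(c + 1)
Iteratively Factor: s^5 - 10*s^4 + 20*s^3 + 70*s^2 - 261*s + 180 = (s - 5)*(s^4 - 5*s^3 - 5*s^2 + 45*s - 36) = (s - 5)*(s - 3)*(s^3 - 2*s^2 - 11*s + 12) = (s - 5)*(s - 3)*(s + 3)*(s^2 - 5*s + 4) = (s - 5)*(s - 3)*(s - 1)*(s + 3)*(s - 4)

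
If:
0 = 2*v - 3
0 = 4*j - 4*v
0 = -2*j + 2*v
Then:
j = 3/2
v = 3/2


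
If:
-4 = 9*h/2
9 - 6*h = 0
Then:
No Solution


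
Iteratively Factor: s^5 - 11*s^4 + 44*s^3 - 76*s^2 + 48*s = (s - 2)*(s^4 - 9*s^3 + 26*s^2 - 24*s) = (s - 4)*(s - 2)*(s^3 - 5*s^2 + 6*s) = (s - 4)*(s - 2)^2*(s^2 - 3*s) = (s - 4)*(s - 3)*(s - 2)^2*(s)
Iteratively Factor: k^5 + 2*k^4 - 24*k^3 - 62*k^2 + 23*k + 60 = (k + 1)*(k^4 + k^3 - 25*k^2 - 37*k + 60) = (k - 1)*(k + 1)*(k^3 + 2*k^2 - 23*k - 60) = (k - 5)*(k - 1)*(k + 1)*(k^2 + 7*k + 12) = (k - 5)*(k - 1)*(k + 1)*(k + 3)*(k + 4)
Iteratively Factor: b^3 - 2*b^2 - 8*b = (b - 4)*(b^2 + 2*b) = b*(b - 4)*(b + 2)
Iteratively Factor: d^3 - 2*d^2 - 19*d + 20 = (d + 4)*(d^2 - 6*d + 5) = (d - 1)*(d + 4)*(d - 5)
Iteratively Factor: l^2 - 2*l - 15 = (l + 3)*(l - 5)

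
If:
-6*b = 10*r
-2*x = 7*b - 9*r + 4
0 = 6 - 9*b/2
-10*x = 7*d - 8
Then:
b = 4/3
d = 332/21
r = -4/5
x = -154/15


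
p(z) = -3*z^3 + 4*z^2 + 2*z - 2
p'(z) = -9*z^2 + 8*z + 2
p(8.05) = -1291.67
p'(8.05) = -516.82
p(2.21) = -10.43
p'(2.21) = -24.28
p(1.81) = -3.06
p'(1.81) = -13.00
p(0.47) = -0.49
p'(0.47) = 3.77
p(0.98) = 0.98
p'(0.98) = 1.20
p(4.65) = -207.84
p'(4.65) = -155.40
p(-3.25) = 136.73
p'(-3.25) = -119.06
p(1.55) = -0.46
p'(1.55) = -7.22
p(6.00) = -494.00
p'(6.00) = -274.00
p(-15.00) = 10993.00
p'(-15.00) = -2143.00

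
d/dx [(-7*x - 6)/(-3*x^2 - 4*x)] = 3*(-7*x^2 - 12*x - 8)/(x^2*(9*x^2 + 24*x + 16))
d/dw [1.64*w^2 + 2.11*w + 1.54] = 3.28*w + 2.11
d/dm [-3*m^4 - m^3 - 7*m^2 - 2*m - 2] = -12*m^3 - 3*m^2 - 14*m - 2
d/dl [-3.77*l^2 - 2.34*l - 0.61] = -7.54*l - 2.34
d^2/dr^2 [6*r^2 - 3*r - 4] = 12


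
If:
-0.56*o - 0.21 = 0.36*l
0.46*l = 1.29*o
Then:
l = -0.38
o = -0.13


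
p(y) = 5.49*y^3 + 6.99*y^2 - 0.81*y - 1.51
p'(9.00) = 1459.08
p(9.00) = 4559.60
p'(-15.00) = 3495.24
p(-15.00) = -16945.36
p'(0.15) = 1.66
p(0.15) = -1.46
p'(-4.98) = 338.03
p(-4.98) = -502.17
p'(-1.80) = 27.39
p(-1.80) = -9.42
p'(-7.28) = 770.30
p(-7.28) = -1743.35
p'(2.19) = 108.80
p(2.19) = 87.90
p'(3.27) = 221.02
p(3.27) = 262.55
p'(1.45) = 54.09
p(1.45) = 28.75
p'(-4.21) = 232.25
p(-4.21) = -283.86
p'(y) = 16.47*y^2 + 13.98*y - 0.81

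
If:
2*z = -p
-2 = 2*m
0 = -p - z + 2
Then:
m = -1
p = 4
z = -2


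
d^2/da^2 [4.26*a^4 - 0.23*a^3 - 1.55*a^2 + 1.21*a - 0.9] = 51.12*a^2 - 1.38*a - 3.1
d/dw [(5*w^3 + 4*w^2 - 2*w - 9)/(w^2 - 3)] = (5*w^4 - 43*w^2 - 6*w + 6)/(w^4 - 6*w^2 + 9)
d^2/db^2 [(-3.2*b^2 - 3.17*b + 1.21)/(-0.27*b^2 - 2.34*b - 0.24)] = (2.22044604925031e-16*b^4 - 3.581334*b^3 - 1.773414*b^2 - 5.81936399999999*b - 16.28604)/(0.019683*b^6 + 0.511758*b^5 + 4.487724*b^4 + 13.722696*b^3 + 3.989088*b^2 + 0.404352*b + 0.013824)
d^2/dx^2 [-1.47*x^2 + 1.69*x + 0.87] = -2.94000000000000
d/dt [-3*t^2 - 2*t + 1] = -6*t - 2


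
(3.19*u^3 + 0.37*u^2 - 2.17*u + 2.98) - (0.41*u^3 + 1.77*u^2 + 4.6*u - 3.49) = 2.78*u^3 - 1.4*u^2 - 6.77*u + 6.47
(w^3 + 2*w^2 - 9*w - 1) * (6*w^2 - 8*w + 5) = 6*w^5 + 4*w^4 - 65*w^3 + 76*w^2 - 37*w - 5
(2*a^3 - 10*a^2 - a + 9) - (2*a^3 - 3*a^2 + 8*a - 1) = -7*a^2 - 9*a + 10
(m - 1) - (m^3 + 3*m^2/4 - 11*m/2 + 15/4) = -m^3 - 3*m^2/4 + 13*m/2 - 19/4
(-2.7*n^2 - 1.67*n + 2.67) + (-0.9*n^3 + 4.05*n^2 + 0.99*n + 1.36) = -0.9*n^3 + 1.35*n^2 - 0.68*n + 4.03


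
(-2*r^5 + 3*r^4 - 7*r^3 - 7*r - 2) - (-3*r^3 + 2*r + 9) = -2*r^5 + 3*r^4 - 4*r^3 - 9*r - 11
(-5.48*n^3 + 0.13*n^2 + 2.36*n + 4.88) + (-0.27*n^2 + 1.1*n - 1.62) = -5.48*n^3 - 0.14*n^2 + 3.46*n + 3.26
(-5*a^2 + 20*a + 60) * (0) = 0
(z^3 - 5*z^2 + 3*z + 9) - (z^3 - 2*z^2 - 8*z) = -3*z^2 + 11*z + 9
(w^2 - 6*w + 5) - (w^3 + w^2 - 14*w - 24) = -w^3 + 8*w + 29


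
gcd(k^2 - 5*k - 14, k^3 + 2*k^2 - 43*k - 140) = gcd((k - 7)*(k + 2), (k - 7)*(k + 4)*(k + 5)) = k - 7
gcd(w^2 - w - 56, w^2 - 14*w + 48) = w - 8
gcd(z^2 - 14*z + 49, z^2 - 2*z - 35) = z - 7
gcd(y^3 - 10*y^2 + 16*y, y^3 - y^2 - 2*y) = y^2 - 2*y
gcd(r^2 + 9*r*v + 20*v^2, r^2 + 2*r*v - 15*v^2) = r + 5*v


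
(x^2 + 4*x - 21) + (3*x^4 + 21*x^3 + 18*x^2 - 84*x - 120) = 3*x^4 + 21*x^3 + 19*x^2 - 80*x - 141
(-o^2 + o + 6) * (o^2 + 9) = -o^4 + o^3 - 3*o^2 + 9*o + 54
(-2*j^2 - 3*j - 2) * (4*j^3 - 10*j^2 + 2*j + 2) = -8*j^5 + 8*j^4 + 18*j^3 + 10*j^2 - 10*j - 4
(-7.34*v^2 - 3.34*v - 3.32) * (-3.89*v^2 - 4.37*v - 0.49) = 28.5526*v^4 + 45.0684*v^3 + 31.1072*v^2 + 16.145*v + 1.6268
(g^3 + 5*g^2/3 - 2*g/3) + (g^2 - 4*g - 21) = g^3 + 8*g^2/3 - 14*g/3 - 21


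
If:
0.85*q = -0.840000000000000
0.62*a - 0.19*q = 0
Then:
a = -0.30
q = -0.99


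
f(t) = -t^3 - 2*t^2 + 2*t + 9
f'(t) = -3*t^2 - 4*t + 2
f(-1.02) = 5.94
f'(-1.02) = 2.96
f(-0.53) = 7.53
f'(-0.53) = 3.28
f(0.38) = 9.42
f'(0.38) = 0.05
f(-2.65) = 8.26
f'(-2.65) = -8.47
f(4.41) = -106.84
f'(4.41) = -73.98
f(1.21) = 6.72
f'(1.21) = -7.23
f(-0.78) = 6.70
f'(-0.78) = 3.29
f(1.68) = 1.97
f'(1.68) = -13.19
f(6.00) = -267.00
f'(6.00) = -130.00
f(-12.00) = 1425.00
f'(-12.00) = -382.00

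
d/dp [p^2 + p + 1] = 2*p + 1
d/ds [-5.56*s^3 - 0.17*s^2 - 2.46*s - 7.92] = -16.68*s^2 - 0.34*s - 2.46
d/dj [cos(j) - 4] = -sin(j)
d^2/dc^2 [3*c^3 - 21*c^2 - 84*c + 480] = 18*c - 42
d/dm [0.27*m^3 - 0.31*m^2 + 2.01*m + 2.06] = 0.81*m^2 - 0.62*m + 2.01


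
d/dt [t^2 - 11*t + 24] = 2*t - 11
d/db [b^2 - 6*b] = 2*b - 6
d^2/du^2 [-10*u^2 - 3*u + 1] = -20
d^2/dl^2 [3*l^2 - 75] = 6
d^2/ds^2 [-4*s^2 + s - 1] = -8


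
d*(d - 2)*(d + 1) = d^3 - d^2 - 2*d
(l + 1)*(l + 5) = l^2 + 6*l + 5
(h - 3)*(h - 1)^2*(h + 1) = h^4 - 4*h^3 + 2*h^2 + 4*h - 3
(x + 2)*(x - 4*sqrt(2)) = x^2 - 4*sqrt(2)*x + 2*x - 8*sqrt(2)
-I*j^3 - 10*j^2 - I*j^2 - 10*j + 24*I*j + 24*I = (j - 6*I)*(j - 4*I)*(-I*j - I)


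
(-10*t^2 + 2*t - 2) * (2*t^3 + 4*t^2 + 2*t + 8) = -20*t^5 - 36*t^4 - 16*t^3 - 84*t^2 + 12*t - 16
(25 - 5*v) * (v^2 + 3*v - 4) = -5*v^3 + 10*v^2 + 95*v - 100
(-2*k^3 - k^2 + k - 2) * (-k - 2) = 2*k^4 + 5*k^3 + k^2 + 4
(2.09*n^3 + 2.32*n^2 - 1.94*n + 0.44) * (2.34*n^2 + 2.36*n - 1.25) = 4.8906*n^5 + 10.3612*n^4 - 1.6769*n^3 - 6.4488*n^2 + 3.4634*n - 0.55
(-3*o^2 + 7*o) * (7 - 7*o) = 21*o^3 - 70*o^2 + 49*o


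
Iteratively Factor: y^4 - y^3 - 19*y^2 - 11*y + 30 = (y + 3)*(y^3 - 4*y^2 - 7*y + 10) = (y - 1)*(y + 3)*(y^2 - 3*y - 10) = (y - 5)*(y - 1)*(y + 3)*(y + 2)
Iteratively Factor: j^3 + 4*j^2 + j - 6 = (j + 2)*(j^2 + 2*j - 3) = (j + 2)*(j + 3)*(j - 1)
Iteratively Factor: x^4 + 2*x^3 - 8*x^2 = (x - 2)*(x^3 + 4*x^2) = (x - 2)*(x + 4)*(x^2) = x*(x - 2)*(x + 4)*(x)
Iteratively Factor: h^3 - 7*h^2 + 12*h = (h)*(h^2 - 7*h + 12) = h*(h - 4)*(h - 3)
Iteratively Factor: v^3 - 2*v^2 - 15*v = (v)*(v^2 - 2*v - 15) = v*(v - 5)*(v + 3)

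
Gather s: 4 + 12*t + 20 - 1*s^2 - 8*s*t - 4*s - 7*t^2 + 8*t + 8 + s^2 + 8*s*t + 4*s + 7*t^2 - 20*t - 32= 0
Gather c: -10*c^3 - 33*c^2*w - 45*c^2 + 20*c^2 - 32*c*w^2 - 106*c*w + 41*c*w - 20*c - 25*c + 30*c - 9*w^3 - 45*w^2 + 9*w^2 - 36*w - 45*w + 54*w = -10*c^3 + c^2*(-33*w - 25) + c*(-32*w^2 - 65*w - 15) - 9*w^3 - 36*w^2 - 27*w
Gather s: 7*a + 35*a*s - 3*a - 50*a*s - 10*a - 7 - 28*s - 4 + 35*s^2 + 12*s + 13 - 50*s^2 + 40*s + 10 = -6*a - 15*s^2 + s*(24 - 15*a) + 12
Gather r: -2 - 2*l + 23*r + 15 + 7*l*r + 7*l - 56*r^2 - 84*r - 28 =5*l - 56*r^2 + r*(7*l - 61) - 15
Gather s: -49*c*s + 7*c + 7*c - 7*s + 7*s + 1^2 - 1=-49*c*s + 14*c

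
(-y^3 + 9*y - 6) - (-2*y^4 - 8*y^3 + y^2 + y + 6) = 2*y^4 + 7*y^3 - y^2 + 8*y - 12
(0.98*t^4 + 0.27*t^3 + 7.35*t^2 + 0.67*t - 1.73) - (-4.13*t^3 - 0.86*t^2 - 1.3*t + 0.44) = 0.98*t^4 + 4.4*t^3 + 8.21*t^2 + 1.97*t - 2.17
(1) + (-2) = -1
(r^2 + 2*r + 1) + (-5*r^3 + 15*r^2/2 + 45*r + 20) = -5*r^3 + 17*r^2/2 + 47*r + 21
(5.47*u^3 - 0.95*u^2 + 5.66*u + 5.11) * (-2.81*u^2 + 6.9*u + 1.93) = -15.3707*u^5 + 40.4125*u^4 - 11.9025*u^3 + 22.8614*u^2 + 46.1828*u + 9.8623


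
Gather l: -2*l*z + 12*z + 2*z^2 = -2*l*z + 2*z^2 + 12*z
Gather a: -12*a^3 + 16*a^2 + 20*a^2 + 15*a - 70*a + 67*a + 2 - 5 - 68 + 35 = -12*a^3 + 36*a^2 + 12*a - 36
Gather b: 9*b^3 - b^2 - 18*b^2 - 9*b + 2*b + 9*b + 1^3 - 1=9*b^3 - 19*b^2 + 2*b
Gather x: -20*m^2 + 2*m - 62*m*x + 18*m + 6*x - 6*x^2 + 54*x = -20*m^2 + 20*m - 6*x^2 + x*(60 - 62*m)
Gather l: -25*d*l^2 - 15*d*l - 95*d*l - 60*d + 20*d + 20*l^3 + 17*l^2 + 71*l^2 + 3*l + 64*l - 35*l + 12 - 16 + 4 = -40*d + 20*l^3 + l^2*(88 - 25*d) + l*(32 - 110*d)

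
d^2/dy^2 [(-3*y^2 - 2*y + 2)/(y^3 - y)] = (-6*y^6 - 12*y^5 + 6*y^4 - 4*y^3 - 12*y^2 + 4)/(y^9 - 3*y^7 + 3*y^5 - y^3)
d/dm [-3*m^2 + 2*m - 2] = 2 - 6*m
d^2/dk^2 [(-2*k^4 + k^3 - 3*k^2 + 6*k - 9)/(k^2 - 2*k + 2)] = 2*(-2*k^6 + 12*k^5 - 36*k^4 + 66*k^3 - 69*k^2 + 30*k - 6)/(k^6 - 6*k^5 + 18*k^4 - 32*k^3 + 36*k^2 - 24*k + 8)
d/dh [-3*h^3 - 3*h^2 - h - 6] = -9*h^2 - 6*h - 1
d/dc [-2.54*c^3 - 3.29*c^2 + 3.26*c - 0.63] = -7.62*c^2 - 6.58*c + 3.26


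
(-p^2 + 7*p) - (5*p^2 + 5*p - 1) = -6*p^2 + 2*p + 1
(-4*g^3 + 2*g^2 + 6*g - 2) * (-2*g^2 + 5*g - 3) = 8*g^5 - 24*g^4 + 10*g^3 + 28*g^2 - 28*g + 6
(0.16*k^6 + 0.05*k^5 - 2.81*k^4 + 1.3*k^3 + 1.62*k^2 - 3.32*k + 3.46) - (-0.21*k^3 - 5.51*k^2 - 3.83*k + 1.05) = 0.16*k^6 + 0.05*k^5 - 2.81*k^4 + 1.51*k^3 + 7.13*k^2 + 0.51*k + 2.41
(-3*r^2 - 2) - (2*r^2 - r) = -5*r^2 + r - 2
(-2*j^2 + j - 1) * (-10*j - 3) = 20*j^3 - 4*j^2 + 7*j + 3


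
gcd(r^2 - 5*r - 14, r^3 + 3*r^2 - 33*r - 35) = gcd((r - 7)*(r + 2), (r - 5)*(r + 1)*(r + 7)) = 1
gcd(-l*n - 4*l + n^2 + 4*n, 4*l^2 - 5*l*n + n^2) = l - n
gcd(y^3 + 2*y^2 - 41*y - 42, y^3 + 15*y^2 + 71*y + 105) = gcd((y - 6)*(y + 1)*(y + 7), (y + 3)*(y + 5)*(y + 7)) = y + 7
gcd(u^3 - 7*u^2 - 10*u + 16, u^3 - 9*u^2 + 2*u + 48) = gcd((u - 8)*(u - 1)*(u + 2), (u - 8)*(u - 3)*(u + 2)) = u^2 - 6*u - 16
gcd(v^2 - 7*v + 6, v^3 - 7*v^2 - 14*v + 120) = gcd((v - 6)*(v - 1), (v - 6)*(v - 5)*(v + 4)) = v - 6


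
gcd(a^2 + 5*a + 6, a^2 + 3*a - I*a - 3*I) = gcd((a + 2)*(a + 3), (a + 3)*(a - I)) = a + 3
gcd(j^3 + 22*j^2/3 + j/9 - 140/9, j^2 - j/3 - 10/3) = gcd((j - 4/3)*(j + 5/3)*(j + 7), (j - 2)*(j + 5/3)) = j + 5/3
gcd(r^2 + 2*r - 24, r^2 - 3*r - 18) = 1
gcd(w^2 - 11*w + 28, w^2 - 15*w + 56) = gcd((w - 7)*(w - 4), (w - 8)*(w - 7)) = w - 7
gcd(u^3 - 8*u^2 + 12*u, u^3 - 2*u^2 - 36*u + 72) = u^2 - 8*u + 12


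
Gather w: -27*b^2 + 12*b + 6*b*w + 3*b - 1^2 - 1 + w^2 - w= -27*b^2 + 15*b + w^2 + w*(6*b - 1) - 2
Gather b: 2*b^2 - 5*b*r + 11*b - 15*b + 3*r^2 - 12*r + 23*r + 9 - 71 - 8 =2*b^2 + b*(-5*r - 4) + 3*r^2 + 11*r - 70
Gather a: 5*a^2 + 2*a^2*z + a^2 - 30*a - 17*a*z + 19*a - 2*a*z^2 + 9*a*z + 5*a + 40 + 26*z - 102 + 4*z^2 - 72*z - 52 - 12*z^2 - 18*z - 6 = a^2*(2*z + 6) + a*(-2*z^2 - 8*z - 6) - 8*z^2 - 64*z - 120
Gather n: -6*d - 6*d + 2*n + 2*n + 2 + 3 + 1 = -12*d + 4*n + 6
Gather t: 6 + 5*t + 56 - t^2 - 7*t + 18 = -t^2 - 2*t + 80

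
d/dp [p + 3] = 1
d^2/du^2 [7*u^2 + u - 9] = 14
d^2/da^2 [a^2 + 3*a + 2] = 2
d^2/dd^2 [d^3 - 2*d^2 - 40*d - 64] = 6*d - 4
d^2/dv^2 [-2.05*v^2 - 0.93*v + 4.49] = -4.10000000000000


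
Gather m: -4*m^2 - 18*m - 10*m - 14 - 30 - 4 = -4*m^2 - 28*m - 48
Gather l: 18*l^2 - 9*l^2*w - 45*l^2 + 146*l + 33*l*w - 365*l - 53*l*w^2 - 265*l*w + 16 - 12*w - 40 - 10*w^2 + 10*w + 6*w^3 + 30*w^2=l^2*(-9*w - 27) + l*(-53*w^2 - 232*w - 219) + 6*w^3 + 20*w^2 - 2*w - 24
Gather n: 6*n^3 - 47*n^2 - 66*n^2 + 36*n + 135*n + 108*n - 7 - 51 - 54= 6*n^3 - 113*n^2 + 279*n - 112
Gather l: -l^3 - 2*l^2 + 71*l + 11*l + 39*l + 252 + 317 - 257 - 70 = -l^3 - 2*l^2 + 121*l + 242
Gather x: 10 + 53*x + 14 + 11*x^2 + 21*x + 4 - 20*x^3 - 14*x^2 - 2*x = -20*x^3 - 3*x^2 + 72*x + 28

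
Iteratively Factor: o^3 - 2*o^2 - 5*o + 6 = (o + 2)*(o^2 - 4*o + 3) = (o - 1)*(o + 2)*(o - 3)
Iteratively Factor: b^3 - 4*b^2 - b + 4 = (b + 1)*(b^2 - 5*b + 4) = (b - 1)*(b + 1)*(b - 4)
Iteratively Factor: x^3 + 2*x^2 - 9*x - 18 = (x - 3)*(x^2 + 5*x + 6) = (x - 3)*(x + 2)*(x + 3)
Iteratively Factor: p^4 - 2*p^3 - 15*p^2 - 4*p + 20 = (p - 1)*(p^3 - p^2 - 16*p - 20) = (p - 1)*(p + 2)*(p^2 - 3*p - 10) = (p - 5)*(p - 1)*(p + 2)*(p + 2)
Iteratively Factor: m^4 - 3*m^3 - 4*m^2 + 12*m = (m - 3)*(m^3 - 4*m) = (m - 3)*(m + 2)*(m^2 - 2*m) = m*(m - 3)*(m + 2)*(m - 2)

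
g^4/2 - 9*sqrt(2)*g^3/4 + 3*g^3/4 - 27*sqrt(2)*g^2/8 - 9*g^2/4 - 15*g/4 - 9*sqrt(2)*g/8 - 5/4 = (g/2 + 1/2)*(g + 1/2)*(g - 5*sqrt(2))*(g + sqrt(2)/2)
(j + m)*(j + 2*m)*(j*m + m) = j^3*m + 3*j^2*m^2 + j^2*m + 2*j*m^3 + 3*j*m^2 + 2*m^3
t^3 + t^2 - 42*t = t*(t - 6)*(t + 7)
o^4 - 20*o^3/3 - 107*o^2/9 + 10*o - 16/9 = (o - 8)*(o - 1/3)^2*(o + 2)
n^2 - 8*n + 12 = (n - 6)*(n - 2)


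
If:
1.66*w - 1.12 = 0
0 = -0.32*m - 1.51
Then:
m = -4.72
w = 0.67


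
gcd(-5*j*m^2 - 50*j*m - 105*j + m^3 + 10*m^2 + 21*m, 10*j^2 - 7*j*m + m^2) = 5*j - m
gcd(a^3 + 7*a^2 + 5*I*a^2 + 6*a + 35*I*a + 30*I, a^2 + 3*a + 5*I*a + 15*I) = a + 5*I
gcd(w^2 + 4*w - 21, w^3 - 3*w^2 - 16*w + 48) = w - 3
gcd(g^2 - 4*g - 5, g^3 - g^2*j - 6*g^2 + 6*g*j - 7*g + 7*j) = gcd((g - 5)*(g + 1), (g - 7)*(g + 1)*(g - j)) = g + 1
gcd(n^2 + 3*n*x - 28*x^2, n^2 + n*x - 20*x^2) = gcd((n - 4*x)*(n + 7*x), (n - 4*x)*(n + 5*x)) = -n + 4*x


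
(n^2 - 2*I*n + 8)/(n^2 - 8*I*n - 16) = (n + 2*I)/(n - 4*I)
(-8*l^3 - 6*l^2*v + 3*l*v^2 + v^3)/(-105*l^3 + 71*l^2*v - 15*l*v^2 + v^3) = (8*l^3 + 6*l^2*v - 3*l*v^2 - v^3)/(105*l^3 - 71*l^2*v + 15*l*v^2 - v^3)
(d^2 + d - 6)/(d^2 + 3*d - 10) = (d + 3)/(d + 5)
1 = 1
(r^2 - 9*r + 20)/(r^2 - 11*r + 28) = (r - 5)/(r - 7)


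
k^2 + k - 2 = (k - 1)*(k + 2)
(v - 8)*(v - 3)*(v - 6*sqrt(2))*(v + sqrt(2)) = v^4 - 11*v^3 - 5*sqrt(2)*v^3 + 12*v^2 + 55*sqrt(2)*v^2 - 120*sqrt(2)*v + 132*v - 288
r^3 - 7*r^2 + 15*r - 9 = (r - 3)^2*(r - 1)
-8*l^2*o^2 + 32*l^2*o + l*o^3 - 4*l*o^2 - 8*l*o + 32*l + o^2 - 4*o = (-8*l + o)*(o - 4)*(l*o + 1)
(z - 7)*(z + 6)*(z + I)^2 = z^4 - z^3 + 2*I*z^3 - 43*z^2 - 2*I*z^2 + z - 84*I*z + 42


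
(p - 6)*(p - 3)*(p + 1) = p^3 - 8*p^2 + 9*p + 18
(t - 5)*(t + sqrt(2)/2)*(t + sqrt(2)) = t^3 - 5*t^2 + 3*sqrt(2)*t^2/2 - 15*sqrt(2)*t/2 + t - 5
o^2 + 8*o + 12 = (o + 2)*(o + 6)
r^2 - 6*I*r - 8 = (r - 4*I)*(r - 2*I)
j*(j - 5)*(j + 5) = j^3 - 25*j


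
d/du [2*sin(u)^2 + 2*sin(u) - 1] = 2*sin(2*u) + 2*cos(u)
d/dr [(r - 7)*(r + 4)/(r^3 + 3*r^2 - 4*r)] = (-r^2 + 14*r - 7)/(r^2*(r^2 - 2*r + 1))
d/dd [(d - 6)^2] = 2*d - 12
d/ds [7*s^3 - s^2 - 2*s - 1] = 21*s^2 - 2*s - 2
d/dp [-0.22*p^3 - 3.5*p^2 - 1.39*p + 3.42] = -0.66*p^2 - 7.0*p - 1.39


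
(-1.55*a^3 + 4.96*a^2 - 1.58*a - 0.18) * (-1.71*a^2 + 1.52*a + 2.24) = 2.6505*a^5 - 10.8376*a^4 + 6.769*a^3 + 9.0166*a^2 - 3.8128*a - 0.4032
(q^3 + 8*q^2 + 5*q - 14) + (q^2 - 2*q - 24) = q^3 + 9*q^2 + 3*q - 38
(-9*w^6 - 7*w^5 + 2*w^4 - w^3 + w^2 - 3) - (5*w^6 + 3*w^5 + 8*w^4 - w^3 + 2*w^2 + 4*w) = -14*w^6 - 10*w^5 - 6*w^4 - w^2 - 4*w - 3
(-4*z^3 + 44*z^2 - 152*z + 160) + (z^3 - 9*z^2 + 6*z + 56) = -3*z^3 + 35*z^2 - 146*z + 216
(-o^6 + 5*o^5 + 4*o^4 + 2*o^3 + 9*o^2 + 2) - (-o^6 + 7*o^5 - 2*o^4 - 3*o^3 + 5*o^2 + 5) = -2*o^5 + 6*o^4 + 5*o^3 + 4*o^2 - 3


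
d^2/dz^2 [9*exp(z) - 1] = 9*exp(z)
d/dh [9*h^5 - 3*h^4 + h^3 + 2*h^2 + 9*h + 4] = 45*h^4 - 12*h^3 + 3*h^2 + 4*h + 9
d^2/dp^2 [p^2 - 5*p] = 2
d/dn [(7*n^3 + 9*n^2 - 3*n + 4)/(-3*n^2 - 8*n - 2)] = (-21*n^4 - 112*n^3 - 123*n^2 - 12*n + 38)/(9*n^4 + 48*n^3 + 76*n^2 + 32*n + 4)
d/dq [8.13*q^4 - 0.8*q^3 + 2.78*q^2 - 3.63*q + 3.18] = 32.52*q^3 - 2.4*q^2 + 5.56*q - 3.63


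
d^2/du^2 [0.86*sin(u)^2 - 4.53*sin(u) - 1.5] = 4.53*sin(u) + 1.72*cos(2*u)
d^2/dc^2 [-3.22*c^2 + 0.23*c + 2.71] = -6.44000000000000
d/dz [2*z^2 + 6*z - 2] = 4*z + 6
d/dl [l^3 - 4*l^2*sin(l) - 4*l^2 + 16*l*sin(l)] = -4*l^2*cos(l) + 3*l^2 - 8*l*sin(l) + 16*l*cos(l) - 8*l + 16*sin(l)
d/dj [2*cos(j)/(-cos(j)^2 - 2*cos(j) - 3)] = 2*(sin(j)^2 + 2)*sin(j)/(cos(j)^2 + 2*cos(j) + 3)^2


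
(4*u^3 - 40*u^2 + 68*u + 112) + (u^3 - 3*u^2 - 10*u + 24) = 5*u^3 - 43*u^2 + 58*u + 136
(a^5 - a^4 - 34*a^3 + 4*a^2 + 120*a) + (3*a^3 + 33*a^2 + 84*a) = a^5 - a^4 - 31*a^3 + 37*a^2 + 204*a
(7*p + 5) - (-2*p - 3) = 9*p + 8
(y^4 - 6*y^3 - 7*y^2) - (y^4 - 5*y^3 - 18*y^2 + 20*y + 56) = -y^3 + 11*y^2 - 20*y - 56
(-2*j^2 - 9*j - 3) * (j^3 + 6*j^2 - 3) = -2*j^5 - 21*j^4 - 57*j^3 - 12*j^2 + 27*j + 9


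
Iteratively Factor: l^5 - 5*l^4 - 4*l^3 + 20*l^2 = (l - 5)*(l^4 - 4*l^2) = (l - 5)*(l - 2)*(l^3 + 2*l^2) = l*(l - 5)*(l - 2)*(l^2 + 2*l) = l*(l - 5)*(l - 2)*(l + 2)*(l)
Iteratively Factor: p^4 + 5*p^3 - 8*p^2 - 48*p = (p + 4)*(p^3 + p^2 - 12*p) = (p + 4)^2*(p^2 - 3*p) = (p - 3)*(p + 4)^2*(p)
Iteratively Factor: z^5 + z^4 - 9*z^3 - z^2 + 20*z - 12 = (z + 3)*(z^4 - 2*z^3 - 3*z^2 + 8*z - 4) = (z - 1)*(z + 3)*(z^3 - z^2 - 4*z + 4) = (z - 2)*(z - 1)*(z + 3)*(z^2 + z - 2) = (z - 2)*(z - 1)*(z + 2)*(z + 3)*(z - 1)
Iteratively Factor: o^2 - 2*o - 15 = (o + 3)*(o - 5)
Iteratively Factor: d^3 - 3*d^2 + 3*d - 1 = (d - 1)*(d^2 - 2*d + 1) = (d - 1)^2*(d - 1)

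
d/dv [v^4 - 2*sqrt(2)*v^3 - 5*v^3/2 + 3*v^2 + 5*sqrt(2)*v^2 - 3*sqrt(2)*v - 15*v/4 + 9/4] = 4*v^3 - 6*sqrt(2)*v^2 - 15*v^2/2 + 6*v + 10*sqrt(2)*v - 3*sqrt(2) - 15/4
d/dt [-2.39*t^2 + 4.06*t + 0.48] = 4.06 - 4.78*t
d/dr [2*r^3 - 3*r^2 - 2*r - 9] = 6*r^2 - 6*r - 2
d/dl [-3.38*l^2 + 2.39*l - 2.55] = 2.39 - 6.76*l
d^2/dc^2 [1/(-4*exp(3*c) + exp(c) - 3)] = (-2*(12*exp(2*c) - 1)^2*exp(c) + (36*exp(2*c) - 1)*(4*exp(3*c) - exp(c) + 3))*exp(c)/(4*exp(3*c) - exp(c) + 3)^3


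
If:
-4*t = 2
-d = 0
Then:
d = 0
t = -1/2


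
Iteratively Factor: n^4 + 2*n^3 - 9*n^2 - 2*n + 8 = (n - 1)*(n^3 + 3*n^2 - 6*n - 8) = (n - 1)*(n + 4)*(n^2 - n - 2) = (n - 2)*(n - 1)*(n + 4)*(n + 1)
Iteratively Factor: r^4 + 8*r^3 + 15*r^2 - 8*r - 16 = (r + 1)*(r^3 + 7*r^2 + 8*r - 16) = (r - 1)*(r + 1)*(r^2 + 8*r + 16) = (r - 1)*(r + 1)*(r + 4)*(r + 4)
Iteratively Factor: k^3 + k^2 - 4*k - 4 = (k - 2)*(k^2 + 3*k + 2) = (k - 2)*(k + 2)*(k + 1)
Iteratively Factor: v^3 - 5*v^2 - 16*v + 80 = (v - 5)*(v^2 - 16) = (v - 5)*(v + 4)*(v - 4)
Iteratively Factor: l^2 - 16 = (l - 4)*(l + 4)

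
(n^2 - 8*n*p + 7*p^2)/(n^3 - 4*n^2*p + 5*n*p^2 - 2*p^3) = (n - 7*p)/(n^2 - 3*n*p + 2*p^2)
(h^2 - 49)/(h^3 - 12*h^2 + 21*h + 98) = (h + 7)/(h^2 - 5*h - 14)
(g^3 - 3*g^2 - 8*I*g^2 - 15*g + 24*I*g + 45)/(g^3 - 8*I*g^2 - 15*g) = (g - 3)/g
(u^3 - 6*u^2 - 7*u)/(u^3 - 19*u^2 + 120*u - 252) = u*(u + 1)/(u^2 - 12*u + 36)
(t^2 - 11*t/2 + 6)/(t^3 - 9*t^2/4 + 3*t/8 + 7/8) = 4*(2*t^2 - 11*t + 12)/(8*t^3 - 18*t^2 + 3*t + 7)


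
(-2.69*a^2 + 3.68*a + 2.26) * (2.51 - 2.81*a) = 7.5589*a^3 - 17.0927*a^2 + 2.8862*a + 5.6726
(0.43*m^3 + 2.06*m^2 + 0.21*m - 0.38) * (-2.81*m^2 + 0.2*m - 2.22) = -1.2083*m^5 - 5.7026*m^4 - 1.1327*m^3 - 3.4634*m^2 - 0.5422*m + 0.8436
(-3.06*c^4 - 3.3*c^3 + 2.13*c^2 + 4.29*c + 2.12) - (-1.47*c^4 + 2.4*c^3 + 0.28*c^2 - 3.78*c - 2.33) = -1.59*c^4 - 5.7*c^3 + 1.85*c^2 + 8.07*c + 4.45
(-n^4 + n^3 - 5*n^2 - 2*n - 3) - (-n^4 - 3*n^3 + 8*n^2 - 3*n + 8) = 4*n^3 - 13*n^2 + n - 11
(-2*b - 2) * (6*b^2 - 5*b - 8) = -12*b^3 - 2*b^2 + 26*b + 16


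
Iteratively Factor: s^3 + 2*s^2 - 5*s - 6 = (s + 3)*(s^2 - s - 2) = (s - 2)*(s + 3)*(s + 1)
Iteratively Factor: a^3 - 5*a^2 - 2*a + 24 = (a + 2)*(a^2 - 7*a + 12) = (a - 3)*(a + 2)*(a - 4)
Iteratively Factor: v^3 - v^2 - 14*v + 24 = (v - 3)*(v^2 + 2*v - 8) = (v - 3)*(v + 4)*(v - 2)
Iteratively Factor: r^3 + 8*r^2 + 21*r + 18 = (r + 3)*(r^2 + 5*r + 6) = (r + 3)^2*(r + 2)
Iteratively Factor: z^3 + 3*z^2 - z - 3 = (z + 3)*(z^2 - 1) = (z - 1)*(z + 3)*(z + 1)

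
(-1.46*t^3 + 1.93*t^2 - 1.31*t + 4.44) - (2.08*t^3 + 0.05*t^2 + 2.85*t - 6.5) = -3.54*t^3 + 1.88*t^2 - 4.16*t + 10.94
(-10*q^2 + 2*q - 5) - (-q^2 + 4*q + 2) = -9*q^2 - 2*q - 7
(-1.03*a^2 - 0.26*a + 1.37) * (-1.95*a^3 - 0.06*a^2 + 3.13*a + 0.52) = 2.0085*a^5 + 0.5688*a^4 - 5.8798*a^3 - 1.4316*a^2 + 4.1529*a + 0.7124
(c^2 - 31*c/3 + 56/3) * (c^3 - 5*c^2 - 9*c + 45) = c^5 - 46*c^4/3 + 184*c^3/3 + 134*c^2/3 - 633*c + 840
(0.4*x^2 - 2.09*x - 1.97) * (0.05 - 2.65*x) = -1.06*x^3 + 5.5585*x^2 + 5.116*x - 0.0985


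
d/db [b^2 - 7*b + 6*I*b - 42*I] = 2*b - 7 + 6*I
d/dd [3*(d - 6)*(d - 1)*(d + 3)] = 9*d^2 - 24*d - 45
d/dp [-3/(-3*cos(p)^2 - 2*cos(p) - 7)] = 6*(3*cos(p) + 1)*sin(p)/(3*cos(p)^2 + 2*cos(p) + 7)^2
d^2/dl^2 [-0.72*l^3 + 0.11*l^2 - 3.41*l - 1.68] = 0.22 - 4.32*l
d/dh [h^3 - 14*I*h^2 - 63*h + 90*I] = 3*h^2 - 28*I*h - 63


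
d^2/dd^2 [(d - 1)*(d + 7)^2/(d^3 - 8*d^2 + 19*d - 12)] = 2*(21*d^3 + 111*d^2 - 1533*d + 3133)/(d^6 - 21*d^5 + 183*d^4 - 847*d^3 + 2196*d^2 - 3024*d + 1728)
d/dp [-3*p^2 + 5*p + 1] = 5 - 6*p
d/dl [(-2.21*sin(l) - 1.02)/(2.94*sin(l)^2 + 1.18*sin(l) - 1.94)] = (6.4974*sin(l)^2 + 5.9976*sin(l) + 5.491)*cos(l)/(8.6436*sin(l)^4 + 6.9384*sin(l)^3 - 10.0148*sin(l)^2 - 4.5784*sin(l) + 3.7636)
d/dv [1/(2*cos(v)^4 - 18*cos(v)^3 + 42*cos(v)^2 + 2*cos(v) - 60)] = (4*cos(v)^3 - 27*cos(v)^2 + 42*cos(v) + 1)*sin(v)/(2*(cos(v)^4 - 9*cos(v)^3 + 21*cos(v)^2 + cos(v) - 30)^2)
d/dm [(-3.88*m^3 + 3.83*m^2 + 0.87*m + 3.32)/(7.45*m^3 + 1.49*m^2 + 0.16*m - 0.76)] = (-34.3147*m^4 - 14.2046*m^3 - 66.0391*m^2 - 15.7152*m - 1.1924)/(55.5025*m^6 + 22.201*m^5 + 4.6041*m^4 - 10.8472*m^3 - 2.2392*m^2 - 0.2432*m + 0.5776)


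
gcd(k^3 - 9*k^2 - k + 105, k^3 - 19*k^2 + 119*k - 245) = k^2 - 12*k + 35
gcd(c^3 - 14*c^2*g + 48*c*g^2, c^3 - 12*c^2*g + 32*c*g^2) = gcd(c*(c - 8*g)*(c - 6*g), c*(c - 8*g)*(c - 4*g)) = c^2 - 8*c*g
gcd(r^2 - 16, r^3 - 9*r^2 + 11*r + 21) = 1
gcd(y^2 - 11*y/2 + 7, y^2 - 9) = 1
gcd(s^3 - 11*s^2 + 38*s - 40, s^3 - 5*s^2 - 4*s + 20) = s^2 - 7*s + 10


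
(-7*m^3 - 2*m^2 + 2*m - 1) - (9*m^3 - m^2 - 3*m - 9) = -16*m^3 - m^2 + 5*m + 8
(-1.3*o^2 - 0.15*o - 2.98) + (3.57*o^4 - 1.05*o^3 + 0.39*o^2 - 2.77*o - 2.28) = 3.57*o^4 - 1.05*o^3 - 0.91*o^2 - 2.92*o - 5.26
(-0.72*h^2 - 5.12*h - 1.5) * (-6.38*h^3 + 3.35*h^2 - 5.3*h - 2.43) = 4.5936*h^5 + 30.2536*h^4 - 3.766*h^3 + 23.8606*h^2 + 20.3916*h + 3.645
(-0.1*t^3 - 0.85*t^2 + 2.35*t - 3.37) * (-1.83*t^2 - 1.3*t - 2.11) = 0.183*t^5 + 1.6855*t^4 - 2.9845*t^3 + 4.9056*t^2 - 0.5775*t + 7.1107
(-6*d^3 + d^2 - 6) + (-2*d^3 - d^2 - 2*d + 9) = -8*d^3 - 2*d + 3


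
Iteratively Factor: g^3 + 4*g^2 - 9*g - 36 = (g + 4)*(g^2 - 9) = (g + 3)*(g + 4)*(g - 3)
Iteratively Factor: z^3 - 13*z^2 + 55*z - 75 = (z - 5)*(z^2 - 8*z + 15) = (z - 5)*(z - 3)*(z - 5)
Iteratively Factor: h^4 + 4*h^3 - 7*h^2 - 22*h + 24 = (h - 1)*(h^3 + 5*h^2 - 2*h - 24) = (h - 1)*(h + 4)*(h^2 + h - 6) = (h - 1)*(h + 3)*(h + 4)*(h - 2)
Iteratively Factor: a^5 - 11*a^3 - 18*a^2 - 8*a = (a + 1)*(a^4 - a^3 - 10*a^2 - 8*a) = a*(a + 1)*(a^3 - a^2 - 10*a - 8) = a*(a + 1)^2*(a^2 - 2*a - 8) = a*(a - 4)*(a + 1)^2*(a + 2)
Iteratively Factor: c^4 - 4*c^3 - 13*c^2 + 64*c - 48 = (c - 4)*(c^3 - 13*c + 12) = (c - 4)*(c + 4)*(c^2 - 4*c + 3) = (c - 4)*(c - 3)*(c + 4)*(c - 1)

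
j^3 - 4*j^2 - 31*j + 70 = (j - 7)*(j - 2)*(j + 5)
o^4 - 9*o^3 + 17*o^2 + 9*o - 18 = (o - 6)*(o - 3)*(o - 1)*(o + 1)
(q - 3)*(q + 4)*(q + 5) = q^3 + 6*q^2 - 7*q - 60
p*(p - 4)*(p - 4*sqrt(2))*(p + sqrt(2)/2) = p^4 - 7*sqrt(2)*p^3/2 - 4*p^3 - 4*p^2 + 14*sqrt(2)*p^2 + 16*p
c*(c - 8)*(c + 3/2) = c^3 - 13*c^2/2 - 12*c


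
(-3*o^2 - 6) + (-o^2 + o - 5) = -4*o^2 + o - 11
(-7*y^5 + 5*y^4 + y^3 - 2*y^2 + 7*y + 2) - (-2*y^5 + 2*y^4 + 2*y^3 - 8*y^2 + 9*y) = -5*y^5 + 3*y^4 - y^3 + 6*y^2 - 2*y + 2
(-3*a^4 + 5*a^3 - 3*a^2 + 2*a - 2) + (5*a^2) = -3*a^4 + 5*a^3 + 2*a^2 + 2*a - 2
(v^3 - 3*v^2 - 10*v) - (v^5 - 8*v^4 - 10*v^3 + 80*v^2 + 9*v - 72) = -v^5 + 8*v^4 + 11*v^3 - 83*v^2 - 19*v + 72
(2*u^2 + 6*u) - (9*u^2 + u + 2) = -7*u^2 + 5*u - 2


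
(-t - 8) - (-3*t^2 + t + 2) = 3*t^2 - 2*t - 10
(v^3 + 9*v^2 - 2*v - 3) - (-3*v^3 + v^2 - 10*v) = 4*v^3 + 8*v^2 + 8*v - 3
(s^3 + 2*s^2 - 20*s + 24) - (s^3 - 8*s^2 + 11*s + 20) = 10*s^2 - 31*s + 4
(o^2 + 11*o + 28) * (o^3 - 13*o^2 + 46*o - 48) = o^5 - 2*o^4 - 69*o^3 + 94*o^2 + 760*o - 1344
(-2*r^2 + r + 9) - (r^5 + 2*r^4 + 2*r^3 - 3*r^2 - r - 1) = -r^5 - 2*r^4 - 2*r^3 + r^2 + 2*r + 10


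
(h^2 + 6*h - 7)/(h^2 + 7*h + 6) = (h^2 + 6*h - 7)/(h^2 + 7*h + 6)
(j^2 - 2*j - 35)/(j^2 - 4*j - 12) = (-j^2 + 2*j + 35)/(-j^2 + 4*j + 12)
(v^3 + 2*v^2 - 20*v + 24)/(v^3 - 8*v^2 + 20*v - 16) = (v + 6)/(v - 4)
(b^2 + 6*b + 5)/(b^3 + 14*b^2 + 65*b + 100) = (b + 1)/(b^2 + 9*b + 20)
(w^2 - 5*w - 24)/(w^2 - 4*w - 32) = (w + 3)/(w + 4)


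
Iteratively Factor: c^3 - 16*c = (c + 4)*(c^2 - 4*c) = c*(c + 4)*(c - 4)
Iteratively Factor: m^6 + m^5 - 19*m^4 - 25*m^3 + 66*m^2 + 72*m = (m - 2)*(m^5 + 3*m^4 - 13*m^3 - 51*m^2 - 36*m) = m*(m - 2)*(m^4 + 3*m^3 - 13*m^2 - 51*m - 36) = m*(m - 2)*(m + 3)*(m^3 - 13*m - 12) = m*(m - 2)*(m + 1)*(m + 3)*(m^2 - m - 12) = m*(m - 2)*(m + 1)*(m + 3)^2*(m - 4)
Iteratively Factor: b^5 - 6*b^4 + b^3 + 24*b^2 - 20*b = (b)*(b^4 - 6*b^3 + b^2 + 24*b - 20) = b*(b - 1)*(b^3 - 5*b^2 - 4*b + 20) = b*(b - 1)*(b + 2)*(b^2 - 7*b + 10) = b*(b - 2)*(b - 1)*(b + 2)*(b - 5)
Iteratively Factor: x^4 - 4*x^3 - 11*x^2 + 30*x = (x)*(x^3 - 4*x^2 - 11*x + 30) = x*(x - 2)*(x^2 - 2*x - 15) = x*(x - 2)*(x + 3)*(x - 5)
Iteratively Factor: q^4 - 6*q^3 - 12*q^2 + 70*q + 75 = (q + 3)*(q^3 - 9*q^2 + 15*q + 25) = (q + 1)*(q + 3)*(q^2 - 10*q + 25) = (q - 5)*(q + 1)*(q + 3)*(q - 5)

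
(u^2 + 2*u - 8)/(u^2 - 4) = (u + 4)/(u + 2)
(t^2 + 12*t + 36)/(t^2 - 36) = (t + 6)/(t - 6)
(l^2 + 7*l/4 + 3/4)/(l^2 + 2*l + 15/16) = 4*(l + 1)/(4*l + 5)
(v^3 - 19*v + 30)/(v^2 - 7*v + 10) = (v^2 + 2*v - 15)/(v - 5)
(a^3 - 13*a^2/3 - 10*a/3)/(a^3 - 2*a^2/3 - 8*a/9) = 3*(a - 5)/(3*a - 4)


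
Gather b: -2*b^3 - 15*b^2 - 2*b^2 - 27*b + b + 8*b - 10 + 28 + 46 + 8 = -2*b^3 - 17*b^2 - 18*b + 72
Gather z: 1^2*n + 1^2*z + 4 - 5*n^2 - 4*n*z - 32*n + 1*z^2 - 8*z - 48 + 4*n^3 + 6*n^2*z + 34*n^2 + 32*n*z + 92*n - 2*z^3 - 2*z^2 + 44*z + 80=4*n^3 + 29*n^2 + 61*n - 2*z^3 - z^2 + z*(6*n^2 + 28*n + 37) + 36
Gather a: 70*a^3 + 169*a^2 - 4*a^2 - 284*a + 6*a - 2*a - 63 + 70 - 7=70*a^3 + 165*a^2 - 280*a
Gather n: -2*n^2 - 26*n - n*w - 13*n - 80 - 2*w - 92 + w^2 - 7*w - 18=-2*n^2 + n*(-w - 39) + w^2 - 9*w - 190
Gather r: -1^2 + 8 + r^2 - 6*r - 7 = r^2 - 6*r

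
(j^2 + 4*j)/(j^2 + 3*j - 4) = j/(j - 1)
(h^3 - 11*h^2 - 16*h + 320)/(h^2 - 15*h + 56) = (h^2 - 3*h - 40)/(h - 7)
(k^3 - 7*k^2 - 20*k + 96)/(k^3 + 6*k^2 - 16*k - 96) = (k^2 - 11*k + 24)/(k^2 + 2*k - 24)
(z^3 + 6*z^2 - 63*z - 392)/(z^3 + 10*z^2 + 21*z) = (z^2 - z - 56)/(z*(z + 3))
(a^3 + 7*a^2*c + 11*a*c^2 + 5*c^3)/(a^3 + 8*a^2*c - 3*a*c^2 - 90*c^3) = (a^2 + 2*a*c + c^2)/(a^2 + 3*a*c - 18*c^2)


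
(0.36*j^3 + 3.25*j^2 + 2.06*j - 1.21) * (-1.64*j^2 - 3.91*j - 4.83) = -0.5904*j^5 - 6.7376*j^4 - 17.8247*j^3 - 21.7677*j^2 - 5.2187*j + 5.8443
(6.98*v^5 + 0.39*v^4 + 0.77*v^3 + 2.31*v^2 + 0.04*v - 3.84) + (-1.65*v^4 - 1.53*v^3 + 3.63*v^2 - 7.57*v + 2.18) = 6.98*v^5 - 1.26*v^4 - 0.76*v^3 + 5.94*v^2 - 7.53*v - 1.66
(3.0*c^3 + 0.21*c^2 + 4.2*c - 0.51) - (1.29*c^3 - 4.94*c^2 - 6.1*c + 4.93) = 1.71*c^3 + 5.15*c^2 + 10.3*c - 5.44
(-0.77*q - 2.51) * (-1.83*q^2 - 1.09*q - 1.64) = 1.4091*q^3 + 5.4326*q^2 + 3.9987*q + 4.1164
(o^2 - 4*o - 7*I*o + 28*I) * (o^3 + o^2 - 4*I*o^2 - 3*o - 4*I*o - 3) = o^5 - 3*o^4 - 11*I*o^4 - 35*o^3 + 33*I*o^3 + 93*o^2 + 65*I*o^2 + 124*o - 63*I*o - 84*I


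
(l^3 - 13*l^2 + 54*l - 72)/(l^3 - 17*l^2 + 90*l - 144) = (l - 4)/(l - 8)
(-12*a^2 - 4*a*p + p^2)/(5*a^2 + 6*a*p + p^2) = (-12*a^2 - 4*a*p + p^2)/(5*a^2 + 6*a*p + p^2)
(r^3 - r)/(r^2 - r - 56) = (r^3 - r)/(r^2 - r - 56)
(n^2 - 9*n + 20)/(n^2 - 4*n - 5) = (n - 4)/(n + 1)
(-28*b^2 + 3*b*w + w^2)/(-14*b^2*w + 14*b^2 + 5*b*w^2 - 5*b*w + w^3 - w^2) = (-4*b + w)/(-2*b*w + 2*b + w^2 - w)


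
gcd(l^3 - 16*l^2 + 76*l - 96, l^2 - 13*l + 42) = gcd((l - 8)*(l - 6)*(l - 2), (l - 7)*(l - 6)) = l - 6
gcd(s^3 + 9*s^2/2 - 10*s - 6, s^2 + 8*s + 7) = 1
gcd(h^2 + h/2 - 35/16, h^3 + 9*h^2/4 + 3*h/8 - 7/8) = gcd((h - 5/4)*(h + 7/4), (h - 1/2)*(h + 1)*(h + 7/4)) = h + 7/4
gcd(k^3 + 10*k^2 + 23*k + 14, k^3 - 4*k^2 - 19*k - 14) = k^2 + 3*k + 2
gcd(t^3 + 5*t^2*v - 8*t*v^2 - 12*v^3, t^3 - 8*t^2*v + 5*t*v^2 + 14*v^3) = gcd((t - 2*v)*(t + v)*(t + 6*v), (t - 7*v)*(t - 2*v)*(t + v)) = t^2 - t*v - 2*v^2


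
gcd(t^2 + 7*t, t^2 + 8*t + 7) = t + 7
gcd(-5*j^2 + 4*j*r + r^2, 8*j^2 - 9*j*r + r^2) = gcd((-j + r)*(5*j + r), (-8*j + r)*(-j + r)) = -j + r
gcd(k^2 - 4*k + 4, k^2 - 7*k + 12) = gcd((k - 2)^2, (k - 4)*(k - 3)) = 1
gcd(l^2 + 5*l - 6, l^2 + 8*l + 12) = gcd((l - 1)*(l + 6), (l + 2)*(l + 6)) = l + 6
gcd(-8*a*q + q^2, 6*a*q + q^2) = q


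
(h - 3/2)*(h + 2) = h^2 + h/2 - 3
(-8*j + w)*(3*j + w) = -24*j^2 - 5*j*w + w^2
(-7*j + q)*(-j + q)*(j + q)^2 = 7*j^4 + 6*j^3*q - 8*j^2*q^2 - 6*j*q^3 + q^4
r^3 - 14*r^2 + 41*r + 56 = (r - 8)*(r - 7)*(r + 1)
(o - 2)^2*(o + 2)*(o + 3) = o^4 + o^3 - 10*o^2 - 4*o + 24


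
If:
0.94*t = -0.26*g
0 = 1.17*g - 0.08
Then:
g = 0.07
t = -0.02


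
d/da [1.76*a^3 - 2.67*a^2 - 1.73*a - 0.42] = 5.28*a^2 - 5.34*a - 1.73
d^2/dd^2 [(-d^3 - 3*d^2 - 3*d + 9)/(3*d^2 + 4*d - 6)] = 2*(-25*d^3 + 153*d^2 + 54*d + 126)/(27*d^6 + 108*d^5 - 18*d^4 - 368*d^3 + 36*d^2 + 432*d - 216)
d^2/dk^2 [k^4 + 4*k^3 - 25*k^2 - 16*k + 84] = 12*k^2 + 24*k - 50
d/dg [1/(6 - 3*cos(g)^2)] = -4*sin(2*g)/(3*(cos(2*g) - 3)^2)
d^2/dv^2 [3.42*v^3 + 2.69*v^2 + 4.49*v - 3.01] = 20.52*v + 5.38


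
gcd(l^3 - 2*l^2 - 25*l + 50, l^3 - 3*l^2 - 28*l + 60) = l^2 + 3*l - 10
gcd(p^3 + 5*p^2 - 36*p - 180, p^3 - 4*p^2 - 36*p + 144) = p^2 - 36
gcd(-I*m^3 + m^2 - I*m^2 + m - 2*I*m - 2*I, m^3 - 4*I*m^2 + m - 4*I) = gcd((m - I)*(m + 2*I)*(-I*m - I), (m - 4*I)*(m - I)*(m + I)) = m - I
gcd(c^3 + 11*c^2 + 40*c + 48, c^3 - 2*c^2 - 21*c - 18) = c + 3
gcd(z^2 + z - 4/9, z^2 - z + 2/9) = z - 1/3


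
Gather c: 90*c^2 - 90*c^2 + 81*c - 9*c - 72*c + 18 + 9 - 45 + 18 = 0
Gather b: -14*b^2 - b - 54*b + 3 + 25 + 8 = -14*b^2 - 55*b + 36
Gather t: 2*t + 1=2*t + 1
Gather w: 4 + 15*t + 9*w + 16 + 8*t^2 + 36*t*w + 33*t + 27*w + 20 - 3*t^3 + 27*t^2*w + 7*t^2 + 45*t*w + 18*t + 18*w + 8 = -3*t^3 + 15*t^2 + 66*t + w*(27*t^2 + 81*t + 54) + 48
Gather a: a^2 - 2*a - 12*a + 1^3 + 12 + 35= a^2 - 14*a + 48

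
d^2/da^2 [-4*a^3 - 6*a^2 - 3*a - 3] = -24*a - 12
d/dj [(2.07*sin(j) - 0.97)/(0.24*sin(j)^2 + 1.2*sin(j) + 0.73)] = (-0.4968*sin(j)^2 + 0.4656*sin(j) + 2.6751)*cos(j)/(0.0576*sin(j)^4 + 0.576*sin(j)^3 + 1.7904*sin(j)^2 + 1.752*sin(j) + 0.5329)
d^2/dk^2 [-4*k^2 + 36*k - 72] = -8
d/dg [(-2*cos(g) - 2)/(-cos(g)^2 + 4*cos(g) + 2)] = 2*(cos(g)^2 + 2*cos(g) - 2)*sin(g)/(sin(g)^2 + 4*cos(g) + 1)^2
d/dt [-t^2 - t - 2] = -2*t - 1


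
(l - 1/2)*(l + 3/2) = l^2 + l - 3/4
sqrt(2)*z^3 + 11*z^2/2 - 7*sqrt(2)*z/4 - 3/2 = (z - sqrt(2)/2)*(z + 3*sqrt(2))*(sqrt(2)*z + 1/2)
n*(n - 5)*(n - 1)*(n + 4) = n^4 - 2*n^3 - 19*n^2 + 20*n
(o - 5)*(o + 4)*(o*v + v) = o^3*v - 21*o*v - 20*v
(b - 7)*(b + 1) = b^2 - 6*b - 7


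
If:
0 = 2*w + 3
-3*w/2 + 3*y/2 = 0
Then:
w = -3/2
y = -3/2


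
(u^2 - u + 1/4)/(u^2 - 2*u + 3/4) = (2*u - 1)/(2*u - 3)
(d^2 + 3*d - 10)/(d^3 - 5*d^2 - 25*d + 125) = (d - 2)/(d^2 - 10*d + 25)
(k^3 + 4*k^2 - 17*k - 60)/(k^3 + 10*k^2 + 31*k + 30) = (k - 4)/(k + 2)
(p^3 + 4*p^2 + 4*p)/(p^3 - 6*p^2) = (p^2 + 4*p + 4)/(p*(p - 6))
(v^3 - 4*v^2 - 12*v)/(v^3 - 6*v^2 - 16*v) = (v - 6)/(v - 8)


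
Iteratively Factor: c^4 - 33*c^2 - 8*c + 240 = (c + 4)*(c^3 - 4*c^2 - 17*c + 60) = (c - 3)*(c + 4)*(c^2 - c - 20) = (c - 3)*(c + 4)^2*(c - 5)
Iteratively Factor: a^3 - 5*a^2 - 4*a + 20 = (a + 2)*(a^2 - 7*a + 10) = (a - 2)*(a + 2)*(a - 5)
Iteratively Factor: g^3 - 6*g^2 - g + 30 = (g - 5)*(g^2 - g - 6) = (g - 5)*(g + 2)*(g - 3)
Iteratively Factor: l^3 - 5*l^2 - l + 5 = (l - 1)*(l^2 - 4*l - 5) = (l - 1)*(l + 1)*(l - 5)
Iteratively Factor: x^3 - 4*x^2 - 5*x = (x - 5)*(x^2 + x) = (x - 5)*(x + 1)*(x)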